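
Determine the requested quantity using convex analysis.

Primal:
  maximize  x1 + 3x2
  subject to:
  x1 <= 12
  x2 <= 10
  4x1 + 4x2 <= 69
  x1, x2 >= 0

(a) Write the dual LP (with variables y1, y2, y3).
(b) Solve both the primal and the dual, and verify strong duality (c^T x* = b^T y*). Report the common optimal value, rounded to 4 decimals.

The standard primal-dual pair for 'max c^T x s.t. A x <= b, x >= 0' is:
  Dual:  min b^T y  s.t.  A^T y >= c,  y >= 0.

So the dual LP is:
  minimize  12y1 + 10y2 + 69y3
  subject to:
    y1 + 4y3 >= 1
    y2 + 4y3 >= 3
    y1, y2, y3 >= 0

Solving the primal: x* = (7.25, 10).
  primal value c^T x* = 37.25.
Solving the dual: y* = (0, 2, 0.25).
  dual value b^T y* = 37.25.
Strong duality: c^T x* = b^T y*. Confirmed.

37.25


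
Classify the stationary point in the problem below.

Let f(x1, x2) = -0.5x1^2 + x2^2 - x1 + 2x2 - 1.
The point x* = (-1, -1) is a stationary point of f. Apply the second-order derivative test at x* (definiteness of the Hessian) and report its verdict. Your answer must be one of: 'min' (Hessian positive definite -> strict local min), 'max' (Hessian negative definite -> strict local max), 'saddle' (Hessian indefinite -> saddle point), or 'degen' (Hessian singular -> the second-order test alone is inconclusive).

Compute the Hessian H = grad^2 f:
  H = [[-1, 0], [0, 2]]
Verify stationarity: grad f(x*) = H x* + g = (0, 0).
Eigenvalues of H: -1, 2.
Eigenvalues have mixed signs, so H is indefinite -> x* is a saddle point.

saddle


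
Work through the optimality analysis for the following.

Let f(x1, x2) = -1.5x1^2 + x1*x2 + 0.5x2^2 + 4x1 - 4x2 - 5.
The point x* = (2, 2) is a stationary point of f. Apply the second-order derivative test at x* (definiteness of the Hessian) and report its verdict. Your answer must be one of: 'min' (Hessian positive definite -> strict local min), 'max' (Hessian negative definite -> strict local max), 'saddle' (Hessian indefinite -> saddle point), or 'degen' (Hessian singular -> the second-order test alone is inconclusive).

Compute the Hessian H = grad^2 f:
  H = [[-3, 1], [1, 1]]
Verify stationarity: grad f(x*) = H x* + g = (0, 0).
Eigenvalues of H: -3.2361, 1.2361.
Eigenvalues have mixed signs, so H is indefinite -> x* is a saddle point.

saddle


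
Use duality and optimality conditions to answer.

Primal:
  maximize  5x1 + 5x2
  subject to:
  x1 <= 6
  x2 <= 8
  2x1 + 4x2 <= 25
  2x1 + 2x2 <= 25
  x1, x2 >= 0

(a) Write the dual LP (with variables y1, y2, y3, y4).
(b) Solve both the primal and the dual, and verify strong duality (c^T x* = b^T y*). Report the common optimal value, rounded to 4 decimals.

The standard primal-dual pair for 'max c^T x s.t. A x <= b, x >= 0' is:
  Dual:  min b^T y  s.t.  A^T y >= c,  y >= 0.

So the dual LP is:
  minimize  6y1 + 8y2 + 25y3 + 25y4
  subject to:
    y1 + 2y3 + 2y4 >= 5
    y2 + 4y3 + 2y4 >= 5
    y1, y2, y3, y4 >= 0

Solving the primal: x* = (6, 3.25).
  primal value c^T x* = 46.25.
Solving the dual: y* = (2.5, 0, 1.25, 0).
  dual value b^T y* = 46.25.
Strong duality: c^T x* = b^T y*. Confirmed.

46.25


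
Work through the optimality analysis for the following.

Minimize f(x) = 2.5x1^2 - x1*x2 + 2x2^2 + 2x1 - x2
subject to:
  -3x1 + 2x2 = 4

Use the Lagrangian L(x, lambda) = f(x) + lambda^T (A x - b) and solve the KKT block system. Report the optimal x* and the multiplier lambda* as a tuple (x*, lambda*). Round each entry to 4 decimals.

Form the Lagrangian:
  L(x, lambda) = (1/2) x^T Q x + c^T x + lambda^T (A x - b)
Stationarity (grad_x L = 0): Q x + c + A^T lambda = 0.
Primal feasibility: A x = b.

This gives the KKT block system:
  [ Q   A^T ] [ x     ]   [-c ]
  [ A    0  ] [ lambda ] = [ b ]

Solving the linear system:
  x*      = (-0.9545, 0.5682)
  lambda* = (-1.1136)
  f(x*)   = 0.9886

x* = (-0.9545, 0.5682), lambda* = (-1.1136)


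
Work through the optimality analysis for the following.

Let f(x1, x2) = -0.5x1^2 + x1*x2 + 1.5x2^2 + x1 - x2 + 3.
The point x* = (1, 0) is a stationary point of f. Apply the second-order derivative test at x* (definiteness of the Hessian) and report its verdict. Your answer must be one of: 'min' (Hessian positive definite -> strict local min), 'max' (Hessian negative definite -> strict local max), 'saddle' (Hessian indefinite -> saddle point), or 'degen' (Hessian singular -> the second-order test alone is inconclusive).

Compute the Hessian H = grad^2 f:
  H = [[-1, 1], [1, 3]]
Verify stationarity: grad f(x*) = H x* + g = (0, 0).
Eigenvalues of H: -1.2361, 3.2361.
Eigenvalues have mixed signs, so H is indefinite -> x* is a saddle point.

saddle


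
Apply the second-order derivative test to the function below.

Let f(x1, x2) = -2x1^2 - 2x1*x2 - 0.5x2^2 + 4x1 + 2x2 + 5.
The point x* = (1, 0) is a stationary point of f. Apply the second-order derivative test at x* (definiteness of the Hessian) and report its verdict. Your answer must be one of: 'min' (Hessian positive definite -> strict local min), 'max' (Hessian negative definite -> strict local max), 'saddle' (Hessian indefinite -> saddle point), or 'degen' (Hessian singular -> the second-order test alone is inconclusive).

Compute the Hessian H = grad^2 f:
  H = [[-4, -2], [-2, -1]]
Verify stationarity: grad f(x*) = H x* + g = (0, 0).
Eigenvalues of H: -5, 0.
H has a zero eigenvalue (singular; negative semidefinite but not definite), so H is neither positive definite, negative definite, nor indefinite. The second-order test alone is inconclusive -> degen.
(Indeed, f is constant along the null direction of H through x*, so x* is not a strict local extremum.)

degen


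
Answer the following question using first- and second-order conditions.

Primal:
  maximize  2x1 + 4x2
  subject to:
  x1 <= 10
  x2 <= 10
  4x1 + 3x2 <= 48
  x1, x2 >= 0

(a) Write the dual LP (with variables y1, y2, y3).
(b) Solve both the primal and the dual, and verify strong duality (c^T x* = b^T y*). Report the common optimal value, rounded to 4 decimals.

The standard primal-dual pair for 'max c^T x s.t. A x <= b, x >= 0' is:
  Dual:  min b^T y  s.t.  A^T y >= c,  y >= 0.

So the dual LP is:
  minimize  10y1 + 10y2 + 48y3
  subject to:
    y1 + 4y3 >= 2
    y2 + 3y3 >= 4
    y1, y2, y3 >= 0

Solving the primal: x* = (4.5, 10).
  primal value c^T x* = 49.
Solving the dual: y* = (0, 2.5, 0.5).
  dual value b^T y* = 49.
Strong duality: c^T x* = b^T y*. Confirmed.

49


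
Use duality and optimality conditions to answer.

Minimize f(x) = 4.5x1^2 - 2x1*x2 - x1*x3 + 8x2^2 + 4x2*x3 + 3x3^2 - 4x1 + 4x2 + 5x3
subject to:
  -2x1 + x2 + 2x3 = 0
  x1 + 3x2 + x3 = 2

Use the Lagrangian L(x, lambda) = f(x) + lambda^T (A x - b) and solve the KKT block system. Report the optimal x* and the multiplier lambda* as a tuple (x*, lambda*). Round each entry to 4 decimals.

Form the Lagrangian:
  L(x, lambda) = (1/2) x^T Q x + c^T x + lambda^T (A x - b)
Stationarity (grad_x L = 0): Q x + c + A^T lambda = 0.
Primal feasibility: A x = b.

This gives the KKT block system:
  [ Q   A^T ] [ x     ]   [-c ]
  [ A    0  ] [ lambda ] = [ b ]

Solving the linear system:
  x*      = (0.4118, 0.4706, 0.1765)
  lambda* = (-2.2353, -3.0588)
  f(x*)   = 3.6176

x* = (0.4118, 0.4706, 0.1765), lambda* = (-2.2353, -3.0588)


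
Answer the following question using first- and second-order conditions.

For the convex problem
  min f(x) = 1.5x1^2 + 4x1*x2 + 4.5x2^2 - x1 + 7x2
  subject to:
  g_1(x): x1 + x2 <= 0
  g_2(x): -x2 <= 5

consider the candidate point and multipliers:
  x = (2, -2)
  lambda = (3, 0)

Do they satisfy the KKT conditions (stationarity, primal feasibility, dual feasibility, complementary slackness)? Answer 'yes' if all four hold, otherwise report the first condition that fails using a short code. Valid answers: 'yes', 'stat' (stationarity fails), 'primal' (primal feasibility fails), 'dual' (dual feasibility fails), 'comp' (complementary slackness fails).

Gradient of f: grad f(x) = Q x + c = (-3, -3)
Constraint values g_i(x) = a_i^T x - b_i:
  g_1((2, -2)) = 0
  g_2((2, -2)) = -3
Stationarity residual: grad f(x) + sum_i lambda_i a_i = (0, 0)
  -> stationarity OK
Primal feasibility (all g_i <= 0): OK
Dual feasibility (all lambda_i >= 0): OK
Complementary slackness (lambda_i * g_i(x) = 0 for all i): OK

Verdict: yes, KKT holds.

yes


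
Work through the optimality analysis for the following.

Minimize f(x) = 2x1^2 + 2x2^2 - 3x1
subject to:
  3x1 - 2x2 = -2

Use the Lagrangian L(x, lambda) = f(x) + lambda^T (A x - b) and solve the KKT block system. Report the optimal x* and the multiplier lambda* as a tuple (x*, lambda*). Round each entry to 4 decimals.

Form the Lagrangian:
  L(x, lambda) = (1/2) x^T Q x + c^T x + lambda^T (A x - b)
Stationarity (grad_x L = 0): Q x + c + A^T lambda = 0.
Primal feasibility: A x = b.

This gives the KKT block system:
  [ Q   A^T ] [ x     ]   [-c ]
  [ A    0  ] [ lambda ] = [ b ]

Solving the linear system:
  x*      = (-0.2308, 0.6538)
  lambda* = (1.3077)
  f(x*)   = 1.6538

x* = (-0.2308, 0.6538), lambda* = (1.3077)


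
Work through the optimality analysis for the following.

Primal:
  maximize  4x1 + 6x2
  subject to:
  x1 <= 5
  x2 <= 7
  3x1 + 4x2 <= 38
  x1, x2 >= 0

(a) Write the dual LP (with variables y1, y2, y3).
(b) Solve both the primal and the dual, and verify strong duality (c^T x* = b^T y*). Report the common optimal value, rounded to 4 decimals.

The standard primal-dual pair for 'max c^T x s.t. A x <= b, x >= 0' is:
  Dual:  min b^T y  s.t.  A^T y >= c,  y >= 0.

So the dual LP is:
  minimize  5y1 + 7y2 + 38y3
  subject to:
    y1 + 3y3 >= 4
    y2 + 4y3 >= 6
    y1, y2, y3 >= 0

Solving the primal: x* = (3.3333, 7).
  primal value c^T x* = 55.3333.
Solving the dual: y* = (0, 0.6667, 1.3333).
  dual value b^T y* = 55.3333.
Strong duality: c^T x* = b^T y*. Confirmed.

55.3333


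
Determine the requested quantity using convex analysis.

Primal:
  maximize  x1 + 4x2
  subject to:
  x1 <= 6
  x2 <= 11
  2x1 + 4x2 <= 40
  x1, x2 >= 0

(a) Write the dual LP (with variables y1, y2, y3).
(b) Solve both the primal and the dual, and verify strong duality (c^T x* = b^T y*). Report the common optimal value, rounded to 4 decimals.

The standard primal-dual pair for 'max c^T x s.t. A x <= b, x >= 0' is:
  Dual:  min b^T y  s.t.  A^T y >= c,  y >= 0.

So the dual LP is:
  minimize  6y1 + 11y2 + 40y3
  subject to:
    y1 + 2y3 >= 1
    y2 + 4y3 >= 4
    y1, y2, y3 >= 0

Solving the primal: x* = (0, 10).
  primal value c^T x* = 40.
Solving the dual: y* = (0, 0, 1).
  dual value b^T y* = 40.
Strong duality: c^T x* = b^T y*. Confirmed.

40


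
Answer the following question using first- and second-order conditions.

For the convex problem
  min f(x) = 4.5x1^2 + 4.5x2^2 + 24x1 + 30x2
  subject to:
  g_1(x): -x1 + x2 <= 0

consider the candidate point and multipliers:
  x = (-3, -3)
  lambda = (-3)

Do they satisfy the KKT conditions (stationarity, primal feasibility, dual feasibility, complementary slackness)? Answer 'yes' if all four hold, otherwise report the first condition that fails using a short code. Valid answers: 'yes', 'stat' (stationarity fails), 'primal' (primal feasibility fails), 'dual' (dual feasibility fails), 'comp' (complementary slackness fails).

Gradient of f: grad f(x) = Q x + c = (-3, 3)
Constraint values g_i(x) = a_i^T x - b_i:
  g_1((-3, -3)) = 0
Stationarity residual: grad f(x) + sum_i lambda_i a_i = (0, 0)
  -> stationarity OK
Primal feasibility (all g_i <= 0): OK
Dual feasibility (all lambda_i >= 0): FAILS
Complementary slackness (lambda_i * g_i(x) = 0 for all i): OK

Verdict: the first failing condition is dual_feasibility -> dual.

dual


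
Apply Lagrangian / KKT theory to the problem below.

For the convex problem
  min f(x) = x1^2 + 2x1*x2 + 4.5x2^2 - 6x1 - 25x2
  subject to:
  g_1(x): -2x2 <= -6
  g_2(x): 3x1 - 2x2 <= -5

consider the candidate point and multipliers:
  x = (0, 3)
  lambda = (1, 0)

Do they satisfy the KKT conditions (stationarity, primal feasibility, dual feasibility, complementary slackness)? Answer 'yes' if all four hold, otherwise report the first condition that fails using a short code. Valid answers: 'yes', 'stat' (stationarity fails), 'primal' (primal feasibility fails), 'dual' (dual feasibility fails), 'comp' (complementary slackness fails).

Gradient of f: grad f(x) = Q x + c = (0, 2)
Constraint values g_i(x) = a_i^T x - b_i:
  g_1((0, 3)) = 0
  g_2((0, 3)) = -1
Stationarity residual: grad f(x) + sum_i lambda_i a_i = (0, 0)
  -> stationarity OK
Primal feasibility (all g_i <= 0): OK
Dual feasibility (all lambda_i >= 0): OK
Complementary slackness (lambda_i * g_i(x) = 0 for all i): OK

Verdict: yes, KKT holds.

yes


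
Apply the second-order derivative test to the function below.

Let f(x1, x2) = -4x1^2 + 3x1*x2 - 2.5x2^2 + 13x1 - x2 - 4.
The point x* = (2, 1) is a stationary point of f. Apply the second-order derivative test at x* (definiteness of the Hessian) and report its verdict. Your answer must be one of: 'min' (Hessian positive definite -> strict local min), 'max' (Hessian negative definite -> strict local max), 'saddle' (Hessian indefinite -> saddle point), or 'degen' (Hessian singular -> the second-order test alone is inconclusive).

Compute the Hessian H = grad^2 f:
  H = [[-8, 3], [3, -5]]
Verify stationarity: grad f(x*) = H x* + g = (0, 0).
Eigenvalues of H: -9.8541, -3.1459.
Both eigenvalues < 0, so H is negative definite -> x* is a strict local max.

max


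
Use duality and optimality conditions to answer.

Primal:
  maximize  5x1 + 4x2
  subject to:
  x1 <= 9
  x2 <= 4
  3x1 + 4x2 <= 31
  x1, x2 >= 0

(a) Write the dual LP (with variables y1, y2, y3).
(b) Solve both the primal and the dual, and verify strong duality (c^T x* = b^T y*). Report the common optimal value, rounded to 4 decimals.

The standard primal-dual pair for 'max c^T x s.t. A x <= b, x >= 0' is:
  Dual:  min b^T y  s.t.  A^T y >= c,  y >= 0.

So the dual LP is:
  minimize  9y1 + 4y2 + 31y3
  subject to:
    y1 + 3y3 >= 5
    y2 + 4y3 >= 4
    y1, y2, y3 >= 0

Solving the primal: x* = (9, 1).
  primal value c^T x* = 49.
Solving the dual: y* = (2, 0, 1).
  dual value b^T y* = 49.
Strong duality: c^T x* = b^T y*. Confirmed.

49


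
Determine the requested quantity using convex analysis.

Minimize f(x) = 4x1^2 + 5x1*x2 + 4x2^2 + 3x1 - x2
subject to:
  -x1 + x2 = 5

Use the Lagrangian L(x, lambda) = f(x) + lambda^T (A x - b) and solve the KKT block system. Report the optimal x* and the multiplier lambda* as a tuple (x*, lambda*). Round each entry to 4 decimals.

Form the Lagrangian:
  L(x, lambda) = (1/2) x^T Q x + c^T x + lambda^T (A x - b)
Stationarity (grad_x L = 0): Q x + c + A^T lambda = 0.
Primal feasibility: A x = b.

This gives the KKT block system:
  [ Q   A^T ] [ x     ]   [-c ]
  [ A    0  ] [ lambda ] = [ b ]

Solving the linear system:
  x*      = (-2.5769, 2.4231)
  lambda* = (-5.5)
  f(x*)   = 8.6731

x* = (-2.5769, 2.4231), lambda* = (-5.5)


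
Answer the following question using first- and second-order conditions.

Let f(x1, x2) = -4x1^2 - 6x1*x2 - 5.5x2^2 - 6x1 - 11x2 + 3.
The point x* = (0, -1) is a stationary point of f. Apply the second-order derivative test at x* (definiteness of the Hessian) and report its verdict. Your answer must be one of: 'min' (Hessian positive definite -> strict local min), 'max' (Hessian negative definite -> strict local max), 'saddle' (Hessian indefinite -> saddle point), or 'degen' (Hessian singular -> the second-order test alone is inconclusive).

Compute the Hessian H = grad^2 f:
  H = [[-8, -6], [-6, -11]]
Verify stationarity: grad f(x*) = H x* + g = (0, 0).
Eigenvalues of H: -15.6847, -3.3153.
Both eigenvalues < 0, so H is negative definite -> x* is a strict local max.

max


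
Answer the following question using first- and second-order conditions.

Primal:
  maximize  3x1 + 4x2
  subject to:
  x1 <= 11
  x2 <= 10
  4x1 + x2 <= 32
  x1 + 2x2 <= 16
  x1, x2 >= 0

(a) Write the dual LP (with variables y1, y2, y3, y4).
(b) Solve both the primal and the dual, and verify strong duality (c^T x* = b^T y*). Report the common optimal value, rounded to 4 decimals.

The standard primal-dual pair for 'max c^T x s.t. A x <= b, x >= 0' is:
  Dual:  min b^T y  s.t.  A^T y >= c,  y >= 0.

So the dual LP is:
  minimize  11y1 + 10y2 + 32y3 + 16y4
  subject to:
    y1 + 4y3 + y4 >= 3
    y2 + y3 + 2y4 >= 4
    y1, y2, y3, y4 >= 0

Solving the primal: x* = (6.8571, 4.5714).
  primal value c^T x* = 38.8571.
Solving the dual: y* = (0, 0, 0.2857, 1.8571).
  dual value b^T y* = 38.8571.
Strong duality: c^T x* = b^T y*. Confirmed.

38.8571


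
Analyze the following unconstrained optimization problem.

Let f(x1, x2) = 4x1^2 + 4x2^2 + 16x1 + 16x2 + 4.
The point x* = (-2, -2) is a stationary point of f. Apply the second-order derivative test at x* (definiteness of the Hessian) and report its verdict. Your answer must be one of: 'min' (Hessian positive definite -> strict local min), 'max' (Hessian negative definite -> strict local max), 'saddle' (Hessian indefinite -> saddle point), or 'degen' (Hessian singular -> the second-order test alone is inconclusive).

Compute the Hessian H = grad^2 f:
  H = [[8, 0], [0, 8]]
Verify stationarity: grad f(x*) = H x* + g = (0, 0).
Eigenvalues of H: 8, 8.
Both eigenvalues > 0, so H is positive definite -> x* is a strict local min.

min


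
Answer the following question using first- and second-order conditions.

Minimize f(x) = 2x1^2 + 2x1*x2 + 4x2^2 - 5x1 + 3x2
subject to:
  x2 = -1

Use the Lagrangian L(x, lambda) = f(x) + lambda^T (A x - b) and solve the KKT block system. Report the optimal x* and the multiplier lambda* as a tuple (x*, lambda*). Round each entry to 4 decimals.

Form the Lagrangian:
  L(x, lambda) = (1/2) x^T Q x + c^T x + lambda^T (A x - b)
Stationarity (grad_x L = 0): Q x + c + A^T lambda = 0.
Primal feasibility: A x = b.

This gives the KKT block system:
  [ Q   A^T ] [ x     ]   [-c ]
  [ A    0  ] [ lambda ] = [ b ]

Solving the linear system:
  x*      = (1.75, -1)
  lambda* = (1.5)
  f(x*)   = -5.125

x* = (1.75, -1), lambda* = (1.5)


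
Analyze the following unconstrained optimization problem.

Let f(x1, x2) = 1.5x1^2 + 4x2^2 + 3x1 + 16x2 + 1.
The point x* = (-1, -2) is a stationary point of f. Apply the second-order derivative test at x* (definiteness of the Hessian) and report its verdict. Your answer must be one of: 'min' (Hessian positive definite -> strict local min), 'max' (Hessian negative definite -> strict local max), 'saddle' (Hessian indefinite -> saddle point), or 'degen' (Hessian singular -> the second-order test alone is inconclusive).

Compute the Hessian H = grad^2 f:
  H = [[3, 0], [0, 8]]
Verify stationarity: grad f(x*) = H x* + g = (0, 0).
Eigenvalues of H: 3, 8.
Both eigenvalues > 0, so H is positive definite -> x* is a strict local min.

min


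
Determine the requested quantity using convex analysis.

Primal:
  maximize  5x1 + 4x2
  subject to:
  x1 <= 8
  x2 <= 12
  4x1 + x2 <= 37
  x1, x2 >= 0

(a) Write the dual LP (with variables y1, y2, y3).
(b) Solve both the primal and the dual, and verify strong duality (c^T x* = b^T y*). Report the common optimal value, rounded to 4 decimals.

The standard primal-dual pair for 'max c^T x s.t. A x <= b, x >= 0' is:
  Dual:  min b^T y  s.t.  A^T y >= c,  y >= 0.

So the dual LP is:
  minimize  8y1 + 12y2 + 37y3
  subject to:
    y1 + 4y3 >= 5
    y2 + y3 >= 4
    y1, y2, y3 >= 0

Solving the primal: x* = (6.25, 12).
  primal value c^T x* = 79.25.
Solving the dual: y* = (0, 2.75, 1.25).
  dual value b^T y* = 79.25.
Strong duality: c^T x* = b^T y*. Confirmed.

79.25


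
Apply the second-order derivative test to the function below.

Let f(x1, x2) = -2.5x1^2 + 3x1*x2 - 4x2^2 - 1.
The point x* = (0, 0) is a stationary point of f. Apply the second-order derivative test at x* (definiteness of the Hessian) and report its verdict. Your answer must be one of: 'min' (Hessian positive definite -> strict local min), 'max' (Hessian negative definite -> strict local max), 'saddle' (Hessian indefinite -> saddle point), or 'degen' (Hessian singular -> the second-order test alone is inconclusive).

Compute the Hessian H = grad^2 f:
  H = [[-5, 3], [3, -8]]
Verify stationarity: grad f(x*) = H x* + g = (0, 0).
Eigenvalues of H: -9.8541, -3.1459.
Both eigenvalues < 0, so H is negative definite -> x* is a strict local max.

max


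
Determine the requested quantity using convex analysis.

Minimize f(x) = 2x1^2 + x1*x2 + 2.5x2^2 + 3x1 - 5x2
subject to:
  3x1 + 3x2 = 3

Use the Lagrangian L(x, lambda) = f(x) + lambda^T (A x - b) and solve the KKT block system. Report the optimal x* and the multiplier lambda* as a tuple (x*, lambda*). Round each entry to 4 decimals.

Form the Lagrangian:
  L(x, lambda) = (1/2) x^T Q x + c^T x + lambda^T (A x - b)
Stationarity (grad_x L = 0): Q x + c + A^T lambda = 0.
Primal feasibility: A x = b.

This gives the KKT block system:
  [ Q   A^T ] [ x     ]   [-c ]
  [ A    0  ] [ lambda ] = [ b ]

Solving the linear system:
  x*      = (-0.5714, 1.5714)
  lambda* = (-0.7619)
  f(x*)   = -3.6429

x* = (-0.5714, 1.5714), lambda* = (-0.7619)


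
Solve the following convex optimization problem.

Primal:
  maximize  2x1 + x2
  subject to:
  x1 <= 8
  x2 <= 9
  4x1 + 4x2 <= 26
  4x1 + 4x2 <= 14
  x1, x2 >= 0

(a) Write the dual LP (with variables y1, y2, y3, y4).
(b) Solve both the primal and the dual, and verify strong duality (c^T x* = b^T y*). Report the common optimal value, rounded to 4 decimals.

The standard primal-dual pair for 'max c^T x s.t. A x <= b, x >= 0' is:
  Dual:  min b^T y  s.t.  A^T y >= c,  y >= 0.

So the dual LP is:
  minimize  8y1 + 9y2 + 26y3 + 14y4
  subject to:
    y1 + 4y3 + 4y4 >= 2
    y2 + 4y3 + 4y4 >= 1
    y1, y2, y3, y4 >= 0

Solving the primal: x* = (3.5, 0).
  primal value c^T x* = 7.
Solving the dual: y* = (0, 0, 0, 0.5).
  dual value b^T y* = 7.
Strong duality: c^T x* = b^T y*. Confirmed.

7


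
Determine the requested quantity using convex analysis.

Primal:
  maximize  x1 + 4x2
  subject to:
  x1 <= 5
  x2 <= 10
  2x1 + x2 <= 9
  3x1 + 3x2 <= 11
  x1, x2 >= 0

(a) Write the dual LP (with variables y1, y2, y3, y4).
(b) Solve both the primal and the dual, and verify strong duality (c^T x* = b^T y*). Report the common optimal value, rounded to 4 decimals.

The standard primal-dual pair for 'max c^T x s.t. A x <= b, x >= 0' is:
  Dual:  min b^T y  s.t.  A^T y >= c,  y >= 0.

So the dual LP is:
  minimize  5y1 + 10y2 + 9y3 + 11y4
  subject to:
    y1 + 2y3 + 3y4 >= 1
    y2 + y3 + 3y4 >= 4
    y1, y2, y3, y4 >= 0

Solving the primal: x* = (0, 3.6667).
  primal value c^T x* = 14.6667.
Solving the dual: y* = (0, 0, 0, 1.3333).
  dual value b^T y* = 14.6667.
Strong duality: c^T x* = b^T y*. Confirmed.

14.6667


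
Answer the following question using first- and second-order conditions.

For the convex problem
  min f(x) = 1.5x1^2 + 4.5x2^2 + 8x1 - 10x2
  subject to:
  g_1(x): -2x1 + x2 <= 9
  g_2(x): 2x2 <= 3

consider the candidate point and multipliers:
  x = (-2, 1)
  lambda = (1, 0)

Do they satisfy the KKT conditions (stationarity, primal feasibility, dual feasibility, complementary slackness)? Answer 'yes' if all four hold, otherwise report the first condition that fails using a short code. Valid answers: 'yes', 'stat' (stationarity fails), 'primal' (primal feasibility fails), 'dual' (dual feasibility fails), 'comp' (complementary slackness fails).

Gradient of f: grad f(x) = Q x + c = (2, -1)
Constraint values g_i(x) = a_i^T x - b_i:
  g_1((-2, 1)) = -4
  g_2((-2, 1)) = -1
Stationarity residual: grad f(x) + sum_i lambda_i a_i = (0, 0)
  -> stationarity OK
Primal feasibility (all g_i <= 0): OK
Dual feasibility (all lambda_i >= 0): OK
Complementary slackness (lambda_i * g_i(x) = 0 for all i): FAILS

Verdict: the first failing condition is complementary_slackness -> comp.

comp


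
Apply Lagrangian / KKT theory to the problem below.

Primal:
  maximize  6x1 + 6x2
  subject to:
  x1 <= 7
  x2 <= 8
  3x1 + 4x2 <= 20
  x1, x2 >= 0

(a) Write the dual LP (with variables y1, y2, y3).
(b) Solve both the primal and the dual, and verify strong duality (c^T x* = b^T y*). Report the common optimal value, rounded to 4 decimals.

The standard primal-dual pair for 'max c^T x s.t. A x <= b, x >= 0' is:
  Dual:  min b^T y  s.t.  A^T y >= c,  y >= 0.

So the dual LP is:
  minimize  7y1 + 8y2 + 20y3
  subject to:
    y1 + 3y3 >= 6
    y2 + 4y3 >= 6
    y1, y2, y3 >= 0

Solving the primal: x* = (6.6667, 0).
  primal value c^T x* = 40.
Solving the dual: y* = (0, 0, 2).
  dual value b^T y* = 40.
Strong duality: c^T x* = b^T y*. Confirmed.

40


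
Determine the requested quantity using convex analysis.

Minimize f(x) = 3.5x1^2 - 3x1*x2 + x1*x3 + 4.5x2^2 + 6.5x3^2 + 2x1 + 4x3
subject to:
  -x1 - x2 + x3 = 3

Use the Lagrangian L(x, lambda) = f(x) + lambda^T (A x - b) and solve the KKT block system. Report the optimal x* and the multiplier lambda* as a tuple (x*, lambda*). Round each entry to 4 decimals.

Form the Lagrangian:
  L(x, lambda) = (1/2) x^T Q x + c^T x + lambda^T (A x - b)
Stationarity (grad_x L = 0): Q x + c + A^T lambda = 0.
Primal feasibility: A x = b.

This gives the KKT block system:
  [ Q   A^T ] [ x     ]   [-c ]
  [ A    0  ] [ lambda ] = [ b ]

Solving the linear system:
  x*      = (-1.6061, -1.1515, 0.2424)
  lambda* = (-5.5455)
  f(x*)   = 7.197

x* = (-1.6061, -1.1515, 0.2424), lambda* = (-5.5455)


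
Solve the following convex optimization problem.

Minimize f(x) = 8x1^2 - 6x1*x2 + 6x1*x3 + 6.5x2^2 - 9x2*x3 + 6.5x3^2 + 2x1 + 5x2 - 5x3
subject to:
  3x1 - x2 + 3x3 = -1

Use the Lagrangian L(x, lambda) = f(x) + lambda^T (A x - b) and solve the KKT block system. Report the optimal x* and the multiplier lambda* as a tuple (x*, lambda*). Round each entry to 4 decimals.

Form the Lagrangian:
  L(x, lambda) = (1/2) x^T Q x + c^T x + lambda^T (A x - b)
Stationarity (grad_x L = 0): Q x + c + A^T lambda = 0.
Primal feasibility: A x = b.

This gives the KKT block system:
  [ Q   A^T ] [ x     ]   [-c ]
  [ A    0  ] [ lambda ] = [ b ]

Solving the linear system:
  x*      = (-0.528, -0.5373, 0.0155)
  lambda* = (1.0435)
  f(x*)   = -1.3882

x* = (-0.528, -0.5373, 0.0155), lambda* = (1.0435)


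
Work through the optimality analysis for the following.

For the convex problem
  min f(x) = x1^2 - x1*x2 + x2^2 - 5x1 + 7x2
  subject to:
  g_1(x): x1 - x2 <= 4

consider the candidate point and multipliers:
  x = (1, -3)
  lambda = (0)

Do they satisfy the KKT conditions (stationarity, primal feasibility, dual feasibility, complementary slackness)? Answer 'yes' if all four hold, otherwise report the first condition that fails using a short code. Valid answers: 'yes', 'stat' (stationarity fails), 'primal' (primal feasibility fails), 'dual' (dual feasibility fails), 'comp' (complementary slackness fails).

Gradient of f: grad f(x) = Q x + c = (0, 0)
Constraint values g_i(x) = a_i^T x - b_i:
  g_1((1, -3)) = 0
Stationarity residual: grad f(x) + sum_i lambda_i a_i = (0, 0)
  -> stationarity OK
Primal feasibility (all g_i <= 0): OK
Dual feasibility (all lambda_i >= 0): OK
Complementary slackness (lambda_i * g_i(x) = 0 for all i): OK

Verdict: yes, KKT holds.

yes


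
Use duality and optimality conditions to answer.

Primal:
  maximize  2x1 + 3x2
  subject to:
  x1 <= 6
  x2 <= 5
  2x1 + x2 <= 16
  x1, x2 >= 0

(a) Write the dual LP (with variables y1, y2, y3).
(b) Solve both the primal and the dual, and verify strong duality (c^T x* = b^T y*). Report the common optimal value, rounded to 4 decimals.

The standard primal-dual pair for 'max c^T x s.t. A x <= b, x >= 0' is:
  Dual:  min b^T y  s.t.  A^T y >= c,  y >= 0.

So the dual LP is:
  minimize  6y1 + 5y2 + 16y3
  subject to:
    y1 + 2y3 >= 2
    y2 + y3 >= 3
    y1, y2, y3 >= 0

Solving the primal: x* = (5.5, 5).
  primal value c^T x* = 26.
Solving the dual: y* = (0, 2, 1).
  dual value b^T y* = 26.
Strong duality: c^T x* = b^T y*. Confirmed.

26


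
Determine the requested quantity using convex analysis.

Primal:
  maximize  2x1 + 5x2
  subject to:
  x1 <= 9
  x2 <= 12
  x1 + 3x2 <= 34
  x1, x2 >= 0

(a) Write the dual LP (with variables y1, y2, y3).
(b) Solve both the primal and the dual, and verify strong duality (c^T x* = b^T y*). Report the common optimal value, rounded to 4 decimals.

The standard primal-dual pair for 'max c^T x s.t. A x <= b, x >= 0' is:
  Dual:  min b^T y  s.t.  A^T y >= c,  y >= 0.

So the dual LP is:
  minimize  9y1 + 12y2 + 34y3
  subject to:
    y1 + y3 >= 2
    y2 + 3y3 >= 5
    y1, y2, y3 >= 0

Solving the primal: x* = (9, 8.3333).
  primal value c^T x* = 59.6667.
Solving the dual: y* = (0.3333, 0, 1.6667).
  dual value b^T y* = 59.6667.
Strong duality: c^T x* = b^T y*. Confirmed.

59.6667


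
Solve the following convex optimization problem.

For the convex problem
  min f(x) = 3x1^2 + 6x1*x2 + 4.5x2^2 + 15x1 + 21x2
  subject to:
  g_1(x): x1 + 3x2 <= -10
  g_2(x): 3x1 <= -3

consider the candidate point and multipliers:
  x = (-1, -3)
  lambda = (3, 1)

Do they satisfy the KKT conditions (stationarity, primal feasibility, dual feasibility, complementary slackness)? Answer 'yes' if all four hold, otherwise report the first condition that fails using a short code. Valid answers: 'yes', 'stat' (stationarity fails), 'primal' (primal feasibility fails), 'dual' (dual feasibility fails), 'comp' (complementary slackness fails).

Gradient of f: grad f(x) = Q x + c = (-9, -12)
Constraint values g_i(x) = a_i^T x - b_i:
  g_1((-1, -3)) = 0
  g_2((-1, -3)) = 0
Stationarity residual: grad f(x) + sum_i lambda_i a_i = (-3, -3)
  -> stationarity FAILS
Primal feasibility (all g_i <= 0): OK
Dual feasibility (all lambda_i >= 0): OK
Complementary slackness (lambda_i * g_i(x) = 0 for all i): OK

Verdict: the first failing condition is stationarity -> stat.

stat


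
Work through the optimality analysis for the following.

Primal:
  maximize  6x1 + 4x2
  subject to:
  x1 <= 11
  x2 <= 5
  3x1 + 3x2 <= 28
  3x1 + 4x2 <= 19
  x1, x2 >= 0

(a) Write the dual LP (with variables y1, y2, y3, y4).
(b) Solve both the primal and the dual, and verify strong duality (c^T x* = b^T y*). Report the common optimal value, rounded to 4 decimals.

The standard primal-dual pair for 'max c^T x s.t. A x <= b, x >= 0' is:
  Dual:  min b^T y  s.t.  A^T y >= c,  y >= 0.

So the dual LP is:
  minimize  11y1 + 5y2 + 28y3 + 19y4
  subject to:
    y1 + 3y3 + 3y4 >= 6
    y2 + 3y3 + 4y4 >= 4
    y1, y2, y3, y4 >= 0

Solving the primal: x* = (6.3333, 0).
  primal value c^T x* = 38.
Solving the dual: y* = (0, 0, 0, 2).
  dual value b^T y* = 38.
Strong duality: c^T x* = b^T y*. Confirmed.

38


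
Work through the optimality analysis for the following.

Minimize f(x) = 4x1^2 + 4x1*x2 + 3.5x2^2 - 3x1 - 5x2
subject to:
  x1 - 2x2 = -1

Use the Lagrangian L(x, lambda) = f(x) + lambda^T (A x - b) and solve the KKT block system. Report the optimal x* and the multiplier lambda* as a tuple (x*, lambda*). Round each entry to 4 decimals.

Form the Lagrangian:
  L(x, lambda) = (1/2) x^T Q x + c^T x + lambda^T (A x - b)
Stationarity (grad_x L = 0): Q x + c + A^T lambda = 0.
Primal feasibility: A x = b.

This gives the KKT block system:
  [ Q   A^T ] [ x     ]   [-c ]
  [ A    0  ] [ lambda ] = [ b ]

Solving the linear system:
  x*      = (0.1273, 0.5636)
  lambda* = (-0.2727)
  f(x*)   = -1.7364

x* = (0.1273, 0.5636), lambda* = (-0.2727)


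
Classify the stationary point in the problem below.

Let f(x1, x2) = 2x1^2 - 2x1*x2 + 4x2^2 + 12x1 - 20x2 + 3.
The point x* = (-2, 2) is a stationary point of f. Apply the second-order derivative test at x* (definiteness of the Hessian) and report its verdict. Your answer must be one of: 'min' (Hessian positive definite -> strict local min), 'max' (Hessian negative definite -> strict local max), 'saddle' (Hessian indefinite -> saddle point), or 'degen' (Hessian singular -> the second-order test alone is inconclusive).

Compute the Hessian H = grad^2 f:
  H = [[4, -2], [-2, 8]]
Verify stationarity: grad f(x*) = H x* + g = (0, 0).
Eigenvalues of H: 3.1716, 8.8284.
Both eigenvalues > 0, so H is positive definite -> x* is a strict local min.

min


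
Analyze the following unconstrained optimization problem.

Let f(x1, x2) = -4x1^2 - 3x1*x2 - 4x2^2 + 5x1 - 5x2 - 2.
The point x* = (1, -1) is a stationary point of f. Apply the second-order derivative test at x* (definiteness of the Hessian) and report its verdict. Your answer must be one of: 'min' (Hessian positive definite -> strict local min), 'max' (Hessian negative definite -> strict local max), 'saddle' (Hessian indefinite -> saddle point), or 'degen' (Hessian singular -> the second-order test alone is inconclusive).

Compute the Hessian H = grad^2 f:
  H = [[-8, -3], [-3, -8]]
Verify stationarity: grad f(x*) = H x* + g = (0, 0).
Eigenvalues of H: -11, -5.
Both eigenvalues < 0, so H is negative definite -> x* is a strict local max.

max


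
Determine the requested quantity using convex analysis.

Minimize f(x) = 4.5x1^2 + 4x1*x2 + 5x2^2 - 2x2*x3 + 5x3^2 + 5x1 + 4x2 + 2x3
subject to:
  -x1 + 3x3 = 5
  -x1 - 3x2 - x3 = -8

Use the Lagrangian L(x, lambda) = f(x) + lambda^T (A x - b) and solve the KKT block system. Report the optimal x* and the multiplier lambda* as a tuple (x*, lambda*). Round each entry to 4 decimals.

Form the Lagrangian:
  L(x, lambda) = (1/2) x^T Q x + c^T x + lambda^T (A x - b)
Stationarity (grad_x L = 0): Q x + c + A^T lambda = 0.
Primal feasibility: A x = b.

This gives the KKT block system:
  [ Q   A^T ] [ x     ]   [-c ]
  [ A    0  ] [ lambda ] = [ b ]

Solving the linear system:
  x*      = (-0.9405, 2.5291, 1.3532)
  lambda* = (-0.9553, 7.6076)
  f(x*)   = 36.8789

x* = (-0.9405, 2.5291, 1.3532), lambda* = (-0.9553, 7.6076)


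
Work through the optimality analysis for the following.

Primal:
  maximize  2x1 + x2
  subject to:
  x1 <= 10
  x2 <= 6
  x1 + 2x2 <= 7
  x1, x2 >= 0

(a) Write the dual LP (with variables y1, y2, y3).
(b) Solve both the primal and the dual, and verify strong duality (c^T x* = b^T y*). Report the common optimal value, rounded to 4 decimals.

The standard primal-dual pair for 'max c^T x s.t. A x <= b, x >= 0' is:
  Dual:  min b^T y  s.t.  A^T y >= c,  y >= 0.

So the dual LP is:
  minimize  10y1 + 6y2 + 7y3
  subject to:
    y1 + y3 >= 2
    y2 + 2y3 >= 1
    y1, y2, y3 >= 0

Solving the primal: x* = (7, 0).
  primal value c^T x* = 14.
Solving the dual: y* = (0, 0, 2).
  dual value b^T y* = 14.
Strong duality: c^T x* = b^T y*. Confirmed.

14


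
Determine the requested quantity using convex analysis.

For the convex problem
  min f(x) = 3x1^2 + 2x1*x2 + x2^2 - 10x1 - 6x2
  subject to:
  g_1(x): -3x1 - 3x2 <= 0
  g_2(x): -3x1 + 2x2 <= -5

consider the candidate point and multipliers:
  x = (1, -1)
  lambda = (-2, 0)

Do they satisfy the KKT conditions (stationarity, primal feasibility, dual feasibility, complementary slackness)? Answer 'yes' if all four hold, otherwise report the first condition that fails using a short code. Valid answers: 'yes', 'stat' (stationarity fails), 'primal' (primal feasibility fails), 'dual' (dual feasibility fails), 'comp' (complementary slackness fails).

Gradient of f: grad f(x) = Q x + c = (-6, -6)
Constraint values g_i(x) = a_i^T x - b_i:
  g_1((1, -1)) = 0
  g_2((1, -1)) = 0
Stationarity residual: grad f(x) + sum_i lambda_i a_i = (0, 0)
  -> stationarity OK
Primal feasibility (all g_i <= 0): OK
Dual feasibility (all lambda_i >= 0): FAILS
Complementary slackness (lambda_i * g_i(x) = 0 for all i): OK

Verdict: the first failing condition is dual_feasibility -> dual.

dual


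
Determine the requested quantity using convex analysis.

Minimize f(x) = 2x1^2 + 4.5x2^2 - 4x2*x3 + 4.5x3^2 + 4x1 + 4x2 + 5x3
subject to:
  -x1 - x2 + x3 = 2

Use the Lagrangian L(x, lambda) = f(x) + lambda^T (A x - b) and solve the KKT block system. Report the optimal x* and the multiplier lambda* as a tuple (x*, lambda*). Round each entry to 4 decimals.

Form the Lagrangian:
  L(x, lambda) = (1/2) x^T Q x + c^T x + lambda^T (A x - b)
Stationarity (grad_x L = 0): Q x + c + A^T lambda = 0.
Primal feasibility: A x = b.

This gives the KKT block system:
  [ Q   A^T ] [ x     ]   [-c ]
  [ A    0  ] [ lambda ] = [ b ]

Solving the linear system:
  x*      = (-1.6667, -1.0667, -0.7333)
  lambda* = (-2.6667)
  f(x*)   = -4.6333

x* = (-1.6667, -1.0667, -0.7333), lambda* = (-2.6667)


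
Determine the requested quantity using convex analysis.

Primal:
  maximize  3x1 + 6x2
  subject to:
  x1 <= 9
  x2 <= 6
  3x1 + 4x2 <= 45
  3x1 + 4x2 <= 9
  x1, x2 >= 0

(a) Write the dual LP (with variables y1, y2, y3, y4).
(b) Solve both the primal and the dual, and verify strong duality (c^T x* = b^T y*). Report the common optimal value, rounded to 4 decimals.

The standard primal-dual pair for 'max c^T x s.t. A x <= b, x >= 0' is:
  Dual:  min b^T y  s.t.  A^T y >= c,  y >= 0.

So the dual LP is:
  minimize  9y1 + 6y2 + 45y3 + 9y4
  subject to:
    y1 + 3y3 + 3y4 >= 3
    y2 + 4y3 + 4y4 >= 6
    y1, y2, y3, y4 >= 0

Solving the primal: x* = (0, 2.25).
  primal value c^T x* = 13.5.
Solving the dual: y* = (0, 0, 0, 1.5).
  dual value b^T y* = 13.5.
Strong duality: c^T x* = b^T y*. Confirmed.

13.5


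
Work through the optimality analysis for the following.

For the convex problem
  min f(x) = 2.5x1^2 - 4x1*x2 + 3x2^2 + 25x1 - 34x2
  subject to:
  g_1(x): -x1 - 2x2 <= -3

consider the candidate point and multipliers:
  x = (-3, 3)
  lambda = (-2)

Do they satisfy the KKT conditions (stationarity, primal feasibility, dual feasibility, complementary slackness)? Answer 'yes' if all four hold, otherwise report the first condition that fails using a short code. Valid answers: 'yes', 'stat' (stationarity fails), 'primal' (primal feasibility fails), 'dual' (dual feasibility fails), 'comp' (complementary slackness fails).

Gradient of f: grad f(x) = Q x + c = (-2, -4)
Constraint values g_i(x) = a_i^T x - b_i:
  g_1((-3, 3)) = 0
Stationarity residual: grad f(x) + sum_i lambda_i a_i = (0, 0)
  -> stationarity OK
Primal feasibility (all g_i <= 0): OK
Dual feasibility (all lambda_i >= 0): FAILS
Complementary slackness (lambda_i * g_i(x) = 0 for all i): OK

Verdict: the first failing condition is dual_feasibility -> dual.

dual


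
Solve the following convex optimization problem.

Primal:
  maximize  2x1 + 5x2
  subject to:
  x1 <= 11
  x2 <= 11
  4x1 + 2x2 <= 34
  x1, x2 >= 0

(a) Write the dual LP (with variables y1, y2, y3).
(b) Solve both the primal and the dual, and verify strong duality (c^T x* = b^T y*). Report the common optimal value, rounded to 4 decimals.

The standard primal-dual pair for 'max c^T x s.t. A x <= b, x >= 0' is:
  Dual:  min b^T y  s.t.  A^T y >= c,  y >= 0.

So the dual LP is:
  minimize  11y1 + 11y2 + 34y3
  subject to:
    y1 + 4y3 >= 2
    y2 + 2y3 >= 5
    y1, y2, y3 >= 0

Solving the primal: x* = (3, 11).
  primal value c^T x* = 61.
Solving the dual: y* = (0, 4, 0.5).
  dual value b^T y* = 61.
Strong duality: c^T x* = b^T y*. Confirmed.

61


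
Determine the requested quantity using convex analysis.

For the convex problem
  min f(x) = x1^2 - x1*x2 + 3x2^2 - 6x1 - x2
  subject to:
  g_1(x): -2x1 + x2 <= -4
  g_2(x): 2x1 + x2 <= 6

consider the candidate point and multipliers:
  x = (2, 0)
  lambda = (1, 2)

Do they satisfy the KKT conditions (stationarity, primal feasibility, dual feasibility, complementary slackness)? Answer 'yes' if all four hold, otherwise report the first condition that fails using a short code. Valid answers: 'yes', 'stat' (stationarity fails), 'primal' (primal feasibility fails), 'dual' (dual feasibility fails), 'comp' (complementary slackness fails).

Gradient of f: grad f(x) = Q x + c = (-2, -3)
Constraint values g_i(x) = a_i^T x - b_i:
  g_1((2, 0)) = 0
  g_2((2, 0)) = -2
Stationarity residual: grad f(x) + sum_i lambda_i a_i = (0, 0)
  -> stationarity OK
Primal feasibility (all g_i <= 0): OK
Dual feasibility (all lambda_i >= 0): OK
Complementary slackness (lambda_i * g_i(x) = 0 for all i): FAILS

Verdict: the first failing condition is complementary_slackness -> comp.

comp


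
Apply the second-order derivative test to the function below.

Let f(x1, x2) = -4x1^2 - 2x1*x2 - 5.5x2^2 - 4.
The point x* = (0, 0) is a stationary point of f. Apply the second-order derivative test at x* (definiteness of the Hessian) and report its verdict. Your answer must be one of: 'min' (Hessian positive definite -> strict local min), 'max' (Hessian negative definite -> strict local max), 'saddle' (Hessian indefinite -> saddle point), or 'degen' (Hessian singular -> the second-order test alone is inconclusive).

Compute the Hessian H = grad^2 f:
  H = [[-8, -2], [-2, -11]]
Verify stationarity: grad f(x*) = H x* + g = (0, 0).
Eigenvalues of H: -12, -7.
Both eigenvalues < 0, so H is negative definite -> x* is a strict local max.

max
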